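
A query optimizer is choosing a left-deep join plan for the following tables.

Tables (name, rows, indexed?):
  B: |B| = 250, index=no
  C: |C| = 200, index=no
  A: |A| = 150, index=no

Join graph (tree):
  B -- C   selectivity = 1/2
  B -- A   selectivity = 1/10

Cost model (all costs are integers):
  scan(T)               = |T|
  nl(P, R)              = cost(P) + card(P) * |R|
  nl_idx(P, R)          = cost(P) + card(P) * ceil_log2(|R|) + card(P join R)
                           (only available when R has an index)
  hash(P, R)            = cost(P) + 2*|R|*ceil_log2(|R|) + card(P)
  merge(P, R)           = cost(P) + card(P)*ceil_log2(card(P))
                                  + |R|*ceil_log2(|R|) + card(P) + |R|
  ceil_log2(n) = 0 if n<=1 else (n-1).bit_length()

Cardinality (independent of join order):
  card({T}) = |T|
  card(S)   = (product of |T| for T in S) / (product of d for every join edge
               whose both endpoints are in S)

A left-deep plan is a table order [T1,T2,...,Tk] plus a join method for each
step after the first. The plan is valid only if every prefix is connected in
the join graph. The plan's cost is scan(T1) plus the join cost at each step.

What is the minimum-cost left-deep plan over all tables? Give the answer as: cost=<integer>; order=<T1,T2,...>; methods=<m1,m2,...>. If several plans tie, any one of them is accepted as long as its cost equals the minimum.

cost=9850; order=B,A,C; methods=hash,hash

Selinger DP (subsets sized 1..n):
  {B}: scan cost=250, card=250
  {C}: scan cost=200, card=200
  {A}: scan cost=150, card=150
  {BC}: card=25000; try (C,hash)→3700, (B,merge)→4250, (C,merge)→4300, (B,hash)→4400, (B,nl)→50200, (C,nl)→50250; best=3700 via (C,hash)
  {AB}: card=3750; try (A,hash)→2900, (B,merge)→3750, (A,merge)→3850, (B,hash)→4300, (B,nl)→37650, (A,nl)→37750; best=2900 via (A,hash)
  {ABC}: card=375000; try (C,hash)→9850, (A,hash)→31100, (C,merge)→53450, (A,merge)→405050, (C,nl)→752900, (A,nl)→3753700; best=9850 via (C,hash)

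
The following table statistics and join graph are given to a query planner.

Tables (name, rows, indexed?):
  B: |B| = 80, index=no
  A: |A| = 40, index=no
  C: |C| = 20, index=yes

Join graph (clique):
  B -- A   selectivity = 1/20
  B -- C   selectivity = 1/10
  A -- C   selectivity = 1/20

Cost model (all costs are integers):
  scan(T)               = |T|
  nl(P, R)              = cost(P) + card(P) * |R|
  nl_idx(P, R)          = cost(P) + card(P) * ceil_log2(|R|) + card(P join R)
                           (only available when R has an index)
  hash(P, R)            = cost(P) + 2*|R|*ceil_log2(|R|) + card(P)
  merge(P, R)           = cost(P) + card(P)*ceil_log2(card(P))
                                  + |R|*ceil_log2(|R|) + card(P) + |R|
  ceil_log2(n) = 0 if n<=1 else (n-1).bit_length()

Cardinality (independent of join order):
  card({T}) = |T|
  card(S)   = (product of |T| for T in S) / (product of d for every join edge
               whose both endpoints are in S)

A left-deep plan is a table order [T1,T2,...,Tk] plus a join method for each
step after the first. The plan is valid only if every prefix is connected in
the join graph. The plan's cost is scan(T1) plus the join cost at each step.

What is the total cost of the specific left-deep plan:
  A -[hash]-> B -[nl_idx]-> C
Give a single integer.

2016

step 1: scan A: cost=40, card=40
step 2: join B via hash
    card(P join B) = 40*80/(20) = 160
    cost = 40 + 2*80*7 + 40 = 1200
step 3: join C via nl_idx
    card(P join C) = 160*20/(10*20) = 16
    cost = 1200 + 160*5 + 16 = 2016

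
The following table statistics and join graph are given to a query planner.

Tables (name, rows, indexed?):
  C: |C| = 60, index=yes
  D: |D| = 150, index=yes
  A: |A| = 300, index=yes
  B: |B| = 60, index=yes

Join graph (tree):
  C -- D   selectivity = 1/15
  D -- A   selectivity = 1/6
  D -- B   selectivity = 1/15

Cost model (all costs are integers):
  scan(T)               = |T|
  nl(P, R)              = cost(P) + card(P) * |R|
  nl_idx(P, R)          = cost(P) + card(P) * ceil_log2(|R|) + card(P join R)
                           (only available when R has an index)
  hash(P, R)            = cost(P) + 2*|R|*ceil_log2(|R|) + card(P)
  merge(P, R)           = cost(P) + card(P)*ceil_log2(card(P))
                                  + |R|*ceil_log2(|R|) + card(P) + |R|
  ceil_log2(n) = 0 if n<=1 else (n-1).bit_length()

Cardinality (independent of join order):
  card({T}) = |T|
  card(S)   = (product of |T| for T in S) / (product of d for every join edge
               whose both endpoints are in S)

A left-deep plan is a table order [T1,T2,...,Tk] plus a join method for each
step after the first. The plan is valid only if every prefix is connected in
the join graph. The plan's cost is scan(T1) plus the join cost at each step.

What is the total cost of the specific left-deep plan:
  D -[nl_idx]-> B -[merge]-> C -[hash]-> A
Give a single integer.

16470

step 1: scan D: cost=150, card=150
step 2: join B via nl_idx
    card(P join B) = 150*60/(15) = 600
    cost = 150 + 150*6 + 600 = 1650
step 3: join C via merge
    card(P join C) = 600*60/(15) = 2400
    cost = 1650 + 600*10 + 60*6 + 600 + 60 = 8670
step 4: join A via hash
    card(P join A) = 2400*300/(6) = 120000
    cost = 8670 + 2*300*9 + 2400 = 16470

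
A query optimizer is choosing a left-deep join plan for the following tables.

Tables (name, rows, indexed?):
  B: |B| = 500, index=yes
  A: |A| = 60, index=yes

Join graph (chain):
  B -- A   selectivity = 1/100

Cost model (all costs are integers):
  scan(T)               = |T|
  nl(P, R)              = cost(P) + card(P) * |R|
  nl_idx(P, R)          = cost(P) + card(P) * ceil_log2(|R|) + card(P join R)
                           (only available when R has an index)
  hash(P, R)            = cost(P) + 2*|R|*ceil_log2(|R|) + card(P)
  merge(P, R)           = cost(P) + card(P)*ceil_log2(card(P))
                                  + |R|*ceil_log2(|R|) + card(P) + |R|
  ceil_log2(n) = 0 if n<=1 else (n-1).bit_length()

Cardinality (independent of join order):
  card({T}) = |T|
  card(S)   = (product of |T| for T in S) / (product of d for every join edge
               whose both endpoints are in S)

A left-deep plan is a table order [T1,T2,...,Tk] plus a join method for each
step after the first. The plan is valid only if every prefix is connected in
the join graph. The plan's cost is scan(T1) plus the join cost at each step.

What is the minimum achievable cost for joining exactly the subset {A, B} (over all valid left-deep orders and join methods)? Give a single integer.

900

Selinger DP over subsets of {A,B}:
  {B}: scan cost=500, card=500
  {A}: scan cost=60, card=60
  {AB}: card=300; try (B,nl_idx)→900, (A,hash)→1720, (A,nl_idx)→3800, (B,merge)→5480, (A,merge)→5920, (B,hash)→9120 …(+2); best=900 via (B,nl_idx)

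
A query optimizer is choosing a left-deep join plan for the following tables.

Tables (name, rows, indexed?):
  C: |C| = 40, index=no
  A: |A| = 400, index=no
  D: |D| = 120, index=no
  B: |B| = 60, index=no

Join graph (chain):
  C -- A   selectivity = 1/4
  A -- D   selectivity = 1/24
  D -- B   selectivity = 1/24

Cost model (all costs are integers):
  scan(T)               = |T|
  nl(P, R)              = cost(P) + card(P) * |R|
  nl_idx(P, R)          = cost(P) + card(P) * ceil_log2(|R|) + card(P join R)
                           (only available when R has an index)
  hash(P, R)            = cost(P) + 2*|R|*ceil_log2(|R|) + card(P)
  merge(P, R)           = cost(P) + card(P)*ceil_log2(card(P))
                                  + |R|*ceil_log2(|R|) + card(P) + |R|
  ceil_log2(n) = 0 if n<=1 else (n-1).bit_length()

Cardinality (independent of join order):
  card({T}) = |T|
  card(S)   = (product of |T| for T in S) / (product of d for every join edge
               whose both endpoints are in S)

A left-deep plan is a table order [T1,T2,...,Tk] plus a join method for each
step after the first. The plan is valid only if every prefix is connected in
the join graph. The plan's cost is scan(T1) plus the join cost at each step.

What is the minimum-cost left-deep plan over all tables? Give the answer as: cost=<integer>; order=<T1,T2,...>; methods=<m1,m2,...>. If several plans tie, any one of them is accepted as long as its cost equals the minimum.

Selinger DP (subsets sized 1..n):
  {C}: scan cost=40, card=40
  {A}: scan cost=400, card=400
  {D}: scan cost=120, card=120
  {B}: scan cost=60, card=60
  {AC}: card=4000; try (C,hash)→1280, (A,merge)→4320, (C,merge)→4680, (A,hash)→7280, (A,nl)→16040, (C,nl)→16400; best=1280 via (C,hash)
  {AD}: card=2000; try (D,hash)→2480, (A,merge)→5080, (D,merge)→5360, (A,hash)→7440, (A,nl)→48120, (D,nl)→48400; best=2480 via (D,hash)
  {BD}: card=300; try (B,hash)→960, (D,merge)→1440, (B,merge)→1500, (D,hash)→1800, (D,nl)→7260, (B,nl)→7320; best=960 via (B,hash)
  {ACD}: card=20000; try (C,hash)→4960, (D,hash)→6960, (C,merge)→26760, (D,merge)→54240, (C,nl)→82480, (D,nl)→481280; best=4960 via (C,hash)
  {ABD}: card=5000; try (B,hash)→5200, (A,merge)→7960, (A,hash)→8460, (B,merge)→26900, (A,nl)→120960, (B,nl)→122480; best=5200 via (B,hash)
  {ABCD}: card=50000; try (C,hash)→10680, (B,hash)→25680, (C,merge)→75480, (C,nl)→205200, (B,merge)→325380, (B,nl)→1204960; best=10680 via (C,hash)

cost=10680; order=A,D,B,C; methods=hash,hash,hash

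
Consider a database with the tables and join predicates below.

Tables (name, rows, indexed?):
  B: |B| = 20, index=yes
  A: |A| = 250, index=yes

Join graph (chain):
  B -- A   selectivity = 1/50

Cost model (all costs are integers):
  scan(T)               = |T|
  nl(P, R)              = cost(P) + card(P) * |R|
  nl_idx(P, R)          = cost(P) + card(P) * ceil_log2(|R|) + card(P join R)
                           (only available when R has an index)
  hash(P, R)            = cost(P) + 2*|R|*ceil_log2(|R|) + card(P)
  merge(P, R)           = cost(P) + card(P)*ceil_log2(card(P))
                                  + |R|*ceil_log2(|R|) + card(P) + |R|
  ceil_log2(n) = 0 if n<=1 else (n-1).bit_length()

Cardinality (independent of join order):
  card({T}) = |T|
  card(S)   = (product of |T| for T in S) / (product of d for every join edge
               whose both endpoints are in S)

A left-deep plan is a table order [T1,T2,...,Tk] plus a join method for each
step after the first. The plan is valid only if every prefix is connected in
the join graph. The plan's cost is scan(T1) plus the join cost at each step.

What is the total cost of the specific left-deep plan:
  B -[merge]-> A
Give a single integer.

step 1: scan B: cost=20, card=20
step 2: join A via merge
    card(P join A) = 20*250/(50) = 100
    cost = 20 + 20*5 + 250*8 + 20 + 250 = 2390

2390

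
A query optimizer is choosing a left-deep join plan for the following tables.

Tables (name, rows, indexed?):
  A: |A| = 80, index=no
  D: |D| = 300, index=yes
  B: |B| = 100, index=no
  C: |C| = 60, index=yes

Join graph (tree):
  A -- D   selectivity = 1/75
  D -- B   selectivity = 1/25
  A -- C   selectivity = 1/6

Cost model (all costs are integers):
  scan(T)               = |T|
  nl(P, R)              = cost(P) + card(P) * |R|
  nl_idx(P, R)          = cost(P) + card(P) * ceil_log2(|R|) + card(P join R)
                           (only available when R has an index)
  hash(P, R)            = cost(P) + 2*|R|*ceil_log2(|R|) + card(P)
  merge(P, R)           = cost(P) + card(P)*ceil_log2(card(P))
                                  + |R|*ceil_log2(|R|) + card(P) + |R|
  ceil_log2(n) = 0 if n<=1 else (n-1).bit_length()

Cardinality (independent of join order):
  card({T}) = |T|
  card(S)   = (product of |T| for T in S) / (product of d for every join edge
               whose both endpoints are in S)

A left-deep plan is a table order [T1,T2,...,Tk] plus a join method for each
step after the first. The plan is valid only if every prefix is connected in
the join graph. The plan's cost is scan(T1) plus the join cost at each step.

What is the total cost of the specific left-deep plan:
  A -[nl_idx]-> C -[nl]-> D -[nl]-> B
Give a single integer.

step 1: scan A: cost=80, card=80
step 2: join C via nl_idx
    card(P join C) = 80*60/(6) = 800
    cost = 80 + 80*6 + 800 = 1360
step 3: join D via nl
    card(P join D) = 800*300/(75) = 3200
    cost = 1360 + 800*300 = 241360
step 4: join B via nl
    card(P join B) = 3200*100/(25) = 12800
    cost = 241360 + 3200*100 = 561360

561360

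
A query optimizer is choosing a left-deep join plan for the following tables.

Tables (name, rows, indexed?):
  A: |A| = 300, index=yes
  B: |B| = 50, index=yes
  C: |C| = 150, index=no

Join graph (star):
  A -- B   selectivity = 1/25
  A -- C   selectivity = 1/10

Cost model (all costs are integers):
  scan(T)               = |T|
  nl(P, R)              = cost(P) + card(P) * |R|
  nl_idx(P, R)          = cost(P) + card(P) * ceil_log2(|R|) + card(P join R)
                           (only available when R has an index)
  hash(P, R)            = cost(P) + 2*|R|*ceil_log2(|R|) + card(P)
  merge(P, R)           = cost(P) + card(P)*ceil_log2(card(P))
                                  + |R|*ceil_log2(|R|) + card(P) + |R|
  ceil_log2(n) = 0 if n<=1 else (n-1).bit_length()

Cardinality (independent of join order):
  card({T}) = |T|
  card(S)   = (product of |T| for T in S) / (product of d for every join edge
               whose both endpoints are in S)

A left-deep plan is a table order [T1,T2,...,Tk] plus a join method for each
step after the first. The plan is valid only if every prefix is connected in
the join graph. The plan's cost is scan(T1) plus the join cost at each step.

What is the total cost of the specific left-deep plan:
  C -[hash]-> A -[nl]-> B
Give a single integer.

step 1: scan C: cost=150, card=150
step 2: join A via hash
    card(P join A) = 150*300/(10) = 4500
    cost = 150 + 2*300*9 + 150 = 5700
step 3: join B via nl
    card(P join B) = 4500*50/(25) = 9000
    cost = 5700 + 4500*50 = 230700

230700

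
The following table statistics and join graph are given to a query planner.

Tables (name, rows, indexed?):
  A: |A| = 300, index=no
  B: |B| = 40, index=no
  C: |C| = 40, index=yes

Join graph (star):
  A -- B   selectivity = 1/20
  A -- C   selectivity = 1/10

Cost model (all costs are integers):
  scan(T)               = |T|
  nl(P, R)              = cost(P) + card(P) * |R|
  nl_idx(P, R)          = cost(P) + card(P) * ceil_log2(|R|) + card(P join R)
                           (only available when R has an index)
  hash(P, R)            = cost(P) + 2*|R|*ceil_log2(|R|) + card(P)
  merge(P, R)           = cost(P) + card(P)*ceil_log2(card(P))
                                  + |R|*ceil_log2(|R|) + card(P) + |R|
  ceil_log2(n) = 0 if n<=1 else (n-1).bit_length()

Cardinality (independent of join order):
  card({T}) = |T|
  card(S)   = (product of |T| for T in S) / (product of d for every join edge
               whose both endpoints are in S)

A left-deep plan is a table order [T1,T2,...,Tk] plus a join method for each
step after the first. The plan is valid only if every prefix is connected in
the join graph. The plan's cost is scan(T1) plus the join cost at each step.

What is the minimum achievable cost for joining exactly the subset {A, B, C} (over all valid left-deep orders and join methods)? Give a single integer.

Selinger DP over subsets of {A,B,C}:
  {A}: scan cost=300, card=300
  {B}: scan cost=40, card=40
  {C}: scan cost=40, card=40
  {AB}: card=600; try (B,hash)→1080, (A,merge)→3320, (B,merge)→3580, (A,hash)→5480, (A,nl)→12040, (B,nl)→12300; best=1080 via (B,hash)
  {AC}: card=1200; try (C,hash)→1080, (C,nl_idx)→3300, (A,merge)→3320, (C,merge)→3580, (A,hash)→5480, (A,nl)→12040 …(+1); best=1080 via (C,hash)
  {ABC}: card=2400; try (C,hash)→2160, (B,hash)→2760, (C,nl_idx)→7080, (C,merge)→7960, (B,merge)→15760, (C,nl)→25080 …(+1); best=2160 via (C,hash)

2160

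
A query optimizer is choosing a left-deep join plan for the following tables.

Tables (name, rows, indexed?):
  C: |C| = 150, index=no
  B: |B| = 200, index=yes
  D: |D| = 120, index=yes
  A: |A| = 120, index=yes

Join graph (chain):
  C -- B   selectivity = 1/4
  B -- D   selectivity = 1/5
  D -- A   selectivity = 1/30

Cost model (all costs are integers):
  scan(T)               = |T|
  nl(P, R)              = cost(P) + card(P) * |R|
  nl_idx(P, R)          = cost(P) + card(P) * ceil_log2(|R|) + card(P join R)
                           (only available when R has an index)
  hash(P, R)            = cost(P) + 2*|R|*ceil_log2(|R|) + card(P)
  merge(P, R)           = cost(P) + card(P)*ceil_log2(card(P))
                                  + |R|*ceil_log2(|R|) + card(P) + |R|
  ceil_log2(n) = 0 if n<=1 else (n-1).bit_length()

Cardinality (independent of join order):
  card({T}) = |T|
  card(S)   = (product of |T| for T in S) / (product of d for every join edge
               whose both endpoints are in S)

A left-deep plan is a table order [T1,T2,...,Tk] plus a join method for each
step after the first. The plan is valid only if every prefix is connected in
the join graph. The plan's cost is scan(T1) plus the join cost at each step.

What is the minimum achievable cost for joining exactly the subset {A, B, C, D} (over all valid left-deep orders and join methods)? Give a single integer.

Selinger DP over subsets of {A,B,C,D}:
  {C}: scan cost=150, card=150
  {B}: scan cost=200, card=200
  {D}: scan cost=120, card=120
  {A}: scan cost=120, card=120
  {BC}: card=7500; try (C,hash)→2800, (B,merge)→3300, (C,merge)→3350, (B,hash)→3500, (B,nl_idx)→8850, (B,nl)→30150 …(+1); best=2800 via (C,hash)
  {BD}: card=4800; try (D,hash)→2080, (B,merge)→2880, (D,merge)→2960, (B,hash)→3440, (B,nl_idx)→5880, (D,nl_idx)→6400 …(+2); best=2080 via (D,hash)
  {AD}: card=480; try (D,nl_idx)→1440, (A,nl_idx)→1440, (D,hash)→1920, (A,hash)→1920, (D,merge)→2040, (A,merge)→2040 …(+2); best=1440 via (D,nl_idx)
  {BCD}: card=180000; try (C,hash)→9280, (D,hash)→11980, (C,merge)→70630, (D,merge)→108760, (D,nl_idx)→235300, (C,nl)→722080 …(+1); best=9280 via (C,hash)
  {ABD}: card=19200; try (B,hash)→5120, (B,merge)→8040, (A,hash)→8560, (B,nl_idx)→24480, (A,nl_idx)→54880, (A,merge)→70240 …(+2); best=5120 via (B,hash)
  {ABCD}: card=720000; try (C,hash)→26720, (A,hash)→190960, (C,merge)→313670, (A,nl_idx)→1989280, (C,nl)→2885120, (A,merge)→3430240 …(+1); best=26720 via (C,hash)

26720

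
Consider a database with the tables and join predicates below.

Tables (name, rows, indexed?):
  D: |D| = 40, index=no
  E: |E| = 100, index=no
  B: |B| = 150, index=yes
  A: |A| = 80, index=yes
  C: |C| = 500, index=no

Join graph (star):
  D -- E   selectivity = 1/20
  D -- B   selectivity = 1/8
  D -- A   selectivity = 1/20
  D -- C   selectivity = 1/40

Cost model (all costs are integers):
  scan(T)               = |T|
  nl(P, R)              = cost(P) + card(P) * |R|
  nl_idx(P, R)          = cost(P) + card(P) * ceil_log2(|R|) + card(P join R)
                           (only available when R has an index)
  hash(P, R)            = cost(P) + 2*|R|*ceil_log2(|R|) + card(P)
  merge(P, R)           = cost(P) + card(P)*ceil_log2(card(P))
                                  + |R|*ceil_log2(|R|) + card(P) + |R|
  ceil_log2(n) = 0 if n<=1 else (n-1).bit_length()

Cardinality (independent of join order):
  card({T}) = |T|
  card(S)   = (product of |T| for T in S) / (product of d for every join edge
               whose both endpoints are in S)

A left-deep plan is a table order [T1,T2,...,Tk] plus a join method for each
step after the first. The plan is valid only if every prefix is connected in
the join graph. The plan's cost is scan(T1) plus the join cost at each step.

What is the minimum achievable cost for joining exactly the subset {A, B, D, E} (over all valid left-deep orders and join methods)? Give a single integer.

5200

Selinger DP over subsets of {A,B,D,E}:
  {D}: scan cost=40, card=40
  {E}: scan cost=100, card=100
  {B}: scan cost=150, card=150
  {A}: scan cost=80, card=80
  {DE}: card=200; try (D,hash)→680, (E,merge)→1120, (D,merge)→1180, (E,hash)→1480, (E,nl)→4040, (D,nl)→4100; best=680 via (D,hash)
  {BD}: card=750; try (D,hash)→780, (B,nl_idx)→1110, (B,merge)→1670, (D,merge)→1780, (B,hash)→2480, (B,nl)→6040 …(+1); best=780 via (D,hash)
  {AD}: card=160; try (A,nl_idx)→480, (D,hash)→640, (A,merge)→960, (D,merge)→1000, (A,hash)→1200, (A,nl)→3240 …(+1); best=480 via (A,nl_idx)
  {BDE}: card=3750; try (E,hash)→2930, (B,hash)→3280, (B,merge)→3830, (B,nl_idx)→6030, (E,merge)→9830, (B,nl)→30680 …(+1); best=2930 via (E,hash)
  {ADE}: card=800; try (A,hash)→2000, (E,hash)→2040, (E,merge)→2720, (A,nl_idx)→2880, (A,merge)→3120, (E,nl)→16480 …(+1); best=2000 via (A,hash)
  {ABD}: card=3000; try (A,hash)→2650, (B,hash)→3040, (B,merge)→3270, (B,nl_idx)→4760, (A,nl_idx)→9030, (A,merge)→9670 …(+2); best=2650 via (A,hash)
  {ABDE}: card=15000; try (B,hash)→5200, (E,hash)→7050, (A,hash)→7800, (B,merge)→12150, (B,nl_idx)→23400, (E,merge)→42450 …(+5); best=5200 via (B,hash)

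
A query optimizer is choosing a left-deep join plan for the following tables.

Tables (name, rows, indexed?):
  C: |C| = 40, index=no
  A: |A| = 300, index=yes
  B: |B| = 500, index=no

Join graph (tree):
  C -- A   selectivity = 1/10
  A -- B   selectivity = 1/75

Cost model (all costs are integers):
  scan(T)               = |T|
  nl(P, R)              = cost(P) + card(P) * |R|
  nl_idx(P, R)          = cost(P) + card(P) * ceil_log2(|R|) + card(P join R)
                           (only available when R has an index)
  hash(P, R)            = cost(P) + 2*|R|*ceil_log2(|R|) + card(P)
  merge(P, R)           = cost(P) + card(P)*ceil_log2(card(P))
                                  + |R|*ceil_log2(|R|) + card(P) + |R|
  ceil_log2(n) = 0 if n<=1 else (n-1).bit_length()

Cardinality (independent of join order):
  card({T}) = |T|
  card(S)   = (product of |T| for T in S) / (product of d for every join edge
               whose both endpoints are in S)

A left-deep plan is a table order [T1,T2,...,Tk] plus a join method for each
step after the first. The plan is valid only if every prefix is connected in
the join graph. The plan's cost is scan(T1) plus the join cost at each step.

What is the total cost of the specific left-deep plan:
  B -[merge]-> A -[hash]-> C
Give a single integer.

step 1: scan B: cost=500, card=500
step 2: join A via merge
    card(P join A) = 500*300/(75) = 2000
    cost = 500 + 500*9 + 300*9 + 500 + 300 = 8500
step 3: join C via hash
    card(P join C) = 2000*40/(10) = 8000
    cost = 8500 + 2*40*6 + 2000 = 10980

10980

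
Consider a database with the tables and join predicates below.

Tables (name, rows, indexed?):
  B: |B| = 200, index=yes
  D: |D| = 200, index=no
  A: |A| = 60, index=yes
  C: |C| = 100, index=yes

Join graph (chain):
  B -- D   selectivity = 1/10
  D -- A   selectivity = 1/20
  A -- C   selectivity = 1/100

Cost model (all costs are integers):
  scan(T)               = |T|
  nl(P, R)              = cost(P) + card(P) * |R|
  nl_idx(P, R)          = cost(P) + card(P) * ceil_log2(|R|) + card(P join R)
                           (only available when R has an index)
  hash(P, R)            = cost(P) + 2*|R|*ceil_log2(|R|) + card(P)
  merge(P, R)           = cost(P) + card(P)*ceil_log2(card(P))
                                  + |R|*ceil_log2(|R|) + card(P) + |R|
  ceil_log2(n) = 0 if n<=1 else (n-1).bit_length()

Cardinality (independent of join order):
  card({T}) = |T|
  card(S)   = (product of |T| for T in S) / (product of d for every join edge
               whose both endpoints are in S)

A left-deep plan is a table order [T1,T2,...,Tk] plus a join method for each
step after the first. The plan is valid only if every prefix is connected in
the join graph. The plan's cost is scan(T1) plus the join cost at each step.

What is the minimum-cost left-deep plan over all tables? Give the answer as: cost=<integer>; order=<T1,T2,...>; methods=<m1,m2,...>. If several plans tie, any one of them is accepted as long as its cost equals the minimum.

cost=6560; order=A,C,D,B; methods=nl_idx,merge,hash

Selinger DP (subsets sized 1..n):
  {B}: scan cost=200, card=200
  {D}: scan cost=200, card=200
  {A}: scan cost=60, card=60
  {C}: scan cost=100, card=100
  {BD}: card=4000; try (D,hash)→3600, (B,hash)→3600, (D,merge)→3800, (B,merge)→3800, (B,nl_idx)→5800, (D,nl)→40200 …(+1); best=3600 via (D,hash)
  {AD}: card=600; try (A,hash)→1120, (A,nl_idx)→2000, (D,merge)→2280, (A,merge)→2420, (D,hash)→3320, (D,nl)→12060 …(+1); best=1120 via (A,hash)
  {AC}: card=60; try (C,nl_idx)→540, (A,nl_idx)→760, (A,hash)→920, (C,merge)→1280, (A,merge)→1320, (C,hash)→1520 …(+2); best=540 via (C,nl_idx)
  {ABD}: card=12000; try (B,hash)→4920, (A,hash)→8320, (B,merge)→9520, (B,nl_idx)→17920, (A,nl_idx)→39600, (A,merge)→56020 …(+2); best=4920 via (B,hash)
  {ACD}: card=600; try (D,merge)→2760, (C,hash)→3120, (D,hash)→3800, (C,nl_idx)→5920, (C,merge)→8520, (D,nl)→12540 …(+1); best=2760 via (D,merge)
  {ABCD}: card=12000; try (B,hash)→6560, (B,merge)→11160, (C,hash)→18320, (B,nl_idx)→19560, (C,nl_idx)→100920, (B,nl)→122760 …(+2); best=6560 via (B,hash)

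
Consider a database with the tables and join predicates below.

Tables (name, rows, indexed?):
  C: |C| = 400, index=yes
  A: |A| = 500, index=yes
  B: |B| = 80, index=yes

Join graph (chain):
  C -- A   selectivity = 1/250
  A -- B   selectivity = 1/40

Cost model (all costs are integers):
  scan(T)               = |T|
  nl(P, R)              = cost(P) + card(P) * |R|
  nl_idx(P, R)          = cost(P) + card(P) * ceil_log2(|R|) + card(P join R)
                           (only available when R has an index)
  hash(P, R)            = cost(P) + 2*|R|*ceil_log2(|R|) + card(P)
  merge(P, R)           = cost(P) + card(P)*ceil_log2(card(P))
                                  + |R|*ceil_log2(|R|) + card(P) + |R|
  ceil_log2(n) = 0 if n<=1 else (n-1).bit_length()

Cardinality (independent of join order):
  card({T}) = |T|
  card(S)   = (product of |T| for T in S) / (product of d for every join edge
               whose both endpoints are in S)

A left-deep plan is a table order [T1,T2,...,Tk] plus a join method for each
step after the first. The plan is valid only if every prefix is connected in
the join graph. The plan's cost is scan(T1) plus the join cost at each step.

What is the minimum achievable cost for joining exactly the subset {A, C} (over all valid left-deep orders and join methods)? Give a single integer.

4800

Selinger DP over subsets of {A,C}:
  {C}: scan cost=400, card=400
  {A}: scan cost=500, card=500
  {AC}: card=800; try (A,nl_idx)→4800, (C,nl_idx)→5800, (C,hash)→8200, (A,merge)→9400, (C,merge)→9500, (A,hash)→9800 …(+2); best=4800 via (A,nl_idx)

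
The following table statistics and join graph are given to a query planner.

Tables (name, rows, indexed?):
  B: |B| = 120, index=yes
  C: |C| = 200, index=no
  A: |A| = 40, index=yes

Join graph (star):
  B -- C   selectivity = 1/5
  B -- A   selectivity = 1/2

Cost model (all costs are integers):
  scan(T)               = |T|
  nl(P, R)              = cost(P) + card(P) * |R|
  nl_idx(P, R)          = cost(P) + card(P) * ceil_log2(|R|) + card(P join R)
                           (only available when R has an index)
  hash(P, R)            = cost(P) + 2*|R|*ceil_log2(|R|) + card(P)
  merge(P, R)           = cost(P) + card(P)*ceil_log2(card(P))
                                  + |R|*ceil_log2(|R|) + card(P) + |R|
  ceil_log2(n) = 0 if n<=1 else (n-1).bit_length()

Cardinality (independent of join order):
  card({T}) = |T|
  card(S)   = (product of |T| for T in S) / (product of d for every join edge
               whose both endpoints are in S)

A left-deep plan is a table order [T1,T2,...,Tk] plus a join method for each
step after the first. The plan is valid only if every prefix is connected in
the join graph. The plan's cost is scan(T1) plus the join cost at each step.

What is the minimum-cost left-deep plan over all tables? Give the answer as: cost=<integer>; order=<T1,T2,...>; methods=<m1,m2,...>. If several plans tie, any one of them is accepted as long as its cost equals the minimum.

cost=6320; order=B,A,C; methods=hash,hash

Selinger DP (subsets sized 1..n):
  {B}: scan cost=120, card=120
  {C}: scan cost=200, card=200
  {A}: scan cost=40, card=40
  {BC}: card=4800; try (B,hash)→2080, (C,merge)→2880, (B,merge)→2960, (C,hash)→3440, (B,nl_idx)→6400, (C,nl)→24120 …(+1); best=2080 via (B,hash)
  {AB}: card=2400; try (A,hash)→720, (B,merge)→1280, (A,merge)→1360, (B,hash)→1760, (B,nl_idx)→2720, (A,nl_idx)→3240 …(+2); best=720 via (A,hash)
  {ABC}: card=96000; try (C,hash)→6320, (A,hash)→7360, (C,merge)→33720, (A,merge)→69560, (A,nl_idx)→126880, (A,nl)→194080 …(+1); best=6320 via (C,hash)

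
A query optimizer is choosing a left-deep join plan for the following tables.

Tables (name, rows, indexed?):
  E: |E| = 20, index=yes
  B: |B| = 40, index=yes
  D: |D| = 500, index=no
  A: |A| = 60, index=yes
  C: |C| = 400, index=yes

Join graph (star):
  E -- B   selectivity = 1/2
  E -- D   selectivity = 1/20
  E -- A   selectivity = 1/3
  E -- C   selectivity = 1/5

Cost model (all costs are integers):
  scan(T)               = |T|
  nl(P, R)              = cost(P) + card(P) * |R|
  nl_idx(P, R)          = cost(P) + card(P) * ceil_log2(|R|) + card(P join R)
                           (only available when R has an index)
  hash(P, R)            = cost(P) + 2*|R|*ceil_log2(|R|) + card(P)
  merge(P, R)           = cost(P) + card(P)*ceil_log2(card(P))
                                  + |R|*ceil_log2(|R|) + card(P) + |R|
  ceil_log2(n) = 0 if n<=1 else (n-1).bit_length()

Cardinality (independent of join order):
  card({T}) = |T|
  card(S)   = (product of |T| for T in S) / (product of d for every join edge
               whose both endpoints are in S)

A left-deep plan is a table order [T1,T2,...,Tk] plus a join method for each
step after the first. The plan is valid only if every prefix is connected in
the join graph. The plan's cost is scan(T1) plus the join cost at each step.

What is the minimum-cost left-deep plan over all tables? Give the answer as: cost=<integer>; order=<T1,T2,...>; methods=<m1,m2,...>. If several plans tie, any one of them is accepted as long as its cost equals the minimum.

Selinger DP (subsets sized 1..n):
  {E}: scan cost=20, card=20
  {B}: scan cost=40, card=40
  {D}: scan cost=500, card=500
  {A}: scan cost=60, card=60
  {C}: scan cost=400, card=400
  {BE}: card=400; try (E,hash)→280, (B,merge)→420, (E,merge)→440, (B,hash)→520, (B,nl_idx)→540, (E,nl_idx)→640 …(+2); best=280 via (E,hash)
  {DE}: card=500; try (E,hash)→1200, (E,nl_idx)→3500, (D,merge)→5140, (E,merge)→5620, (D,hash)→9040, (D,nl)→10020 …(+1); best=1200 via (E,hash)
  {AE}: card=400; try (E,hash)→320, (A,nl_idx)→540, (A,merge)→560, (E,merge)→600, (E,nl_idx)→760, (A,hash)→760 …(+2); best=320 via (E,hash)
  {CE}: card=1600; try (E,hash)→1000, (C,nl_idx)→1800, (E,nl_idx)→4000, (C,merge)→4140, (E,merge)→4520, (C,hash)→7240 …(+2); best=1000 via (E,hash)
  {BDE}: card=10000; try (B,hash)→2180, (B,merge)→6480, (D,merge)→9280, (D,hash)→9680, (B,nl_idx)→14200, (B,nl)→21200 …(+1); best=2180 via (B,hash)
  {ABE}: card=8000; try (B,hash)→1200, (A,hash)→1400, (B,merge)→4600, (A,merge)→4700, (A,nl_idx)→10680, (B,nl_idx)→10720 …(+2); best=1200 via (B,hash)
  {BCE}: card=32000; try (B,hash)→3080, (C,hash)→7880, (C,merge)→8280, (B,merge)→20480, (C,nl_idx)→35880, (B,nl_idx)→42600 …(+2); best=3080 via (B,hash)
  {ADE}: card=10000; try (A,hash)→2420, (A,merge)→6620, (D,merge)→9320, (D,hash)→9720, (A,nl_idx)→14200, (A,nl)→31200 …(+1); best=2420 via (A,hash)
  {CDE}: card=40000; try (C,hash)→8900, (C,merge)→10200, (D,hash)→11600, (D,merge)→25200, (C,nl_idx)→45700, (C,nl)→201200 …(+1); best=8900 via (C,hash)
  {ACE}: card=32000; try (A,hash)→3320, (C,hash)→7920, (C,merge)→8320, (A,merge)→20620, (C,nl_idx)→35920, (A,nl_idx)→42600 …(+2); best=3320 via (A,hash)
  {ABDE}: card=200000; try (B,hash)→12900, (A,hash)→12900, (D,hash)→18200, (D,merge)→118200, (A,merge)→152600, (B,merge)→152700 …(+5); best=12900 via (B,hash)
  {BCDE}: card=800000; try (C,hash)→19380, (D,hash)→44080, (B,hash)→49380, (C,merge)→156180, (D,merge)→520080, (B,merge)→689180 …(+5); best=19380 via (C,hash)
  {ABCE}: card=640000; try (C,hash)→16400, (B,hash)→35800, (A,hash)→35800, (C,merge)→117200, (A,merge)→515500, (B,merge)→515600 …(+6); best=16400 via (C,hash)
  {ACDE}: card=800000; try (C,hash)→19620, (D,hash)→44320, (A,hash)→49620, (C,merge)→156420, (D,merge)→520320, (A,merge)→689320 …(+5); best=19620 via (C,hash)
  {ABCDE}: card=16000000; try (C,hash)→220100, (D,hash)→665400, (B,hash)→820100, (A,hash)→820100, (C,merge)→3816900, (D,merge)→13461400 …(+9); best=220100 via (C,hash)

cost=220100; order=D,E,A,B,C; methods=hash,hash,hash,hash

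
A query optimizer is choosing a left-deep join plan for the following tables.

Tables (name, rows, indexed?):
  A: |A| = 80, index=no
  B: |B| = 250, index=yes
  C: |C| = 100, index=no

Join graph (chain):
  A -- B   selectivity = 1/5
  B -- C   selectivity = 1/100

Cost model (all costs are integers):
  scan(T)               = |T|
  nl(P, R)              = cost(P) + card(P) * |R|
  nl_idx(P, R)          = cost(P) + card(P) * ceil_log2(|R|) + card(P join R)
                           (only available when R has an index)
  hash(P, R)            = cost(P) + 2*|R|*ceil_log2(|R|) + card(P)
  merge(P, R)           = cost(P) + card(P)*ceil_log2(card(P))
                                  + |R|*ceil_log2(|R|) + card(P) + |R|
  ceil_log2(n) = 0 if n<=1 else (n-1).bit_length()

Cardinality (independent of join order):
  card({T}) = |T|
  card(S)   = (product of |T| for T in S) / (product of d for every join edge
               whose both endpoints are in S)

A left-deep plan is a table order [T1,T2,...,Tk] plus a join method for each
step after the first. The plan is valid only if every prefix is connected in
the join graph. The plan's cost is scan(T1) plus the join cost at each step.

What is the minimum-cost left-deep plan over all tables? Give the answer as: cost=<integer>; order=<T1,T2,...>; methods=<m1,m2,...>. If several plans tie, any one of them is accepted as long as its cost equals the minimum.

Selinger DP (subsets sized 1..n):
  {A}: scan cost=80, card=80
  {B}: scan cost=250, card=250
  {C}: scan cost=100, card=100
  {AB}: card=4000; try (A,hash)→1620, (B,merge)→2970, (A,merge)→3140, (B,hash)→4160, (B,nl_idx)→4720, (B,nl)→20080 …(+1); best=1620 via (A,hash)
  {BC}: card=250; try (B,nl_idx)→1150, (C,hash)→1900, (B,merge)→3150, (C,merge)→3300, (B,hash)→4200, (B,nl)→25100 …(+1); best=1150 via (B,nl_idx)
  {ABC}: card=4000; try (A,hash)→2520, (A,merge)→4040, (C,hash)→7020, (A,nl)→21150, (C,merge)→54420, (C,nl)→401620; best=2520 via (A,hash)

cost=2520; order=C,B,A; methods=nl_idx,hash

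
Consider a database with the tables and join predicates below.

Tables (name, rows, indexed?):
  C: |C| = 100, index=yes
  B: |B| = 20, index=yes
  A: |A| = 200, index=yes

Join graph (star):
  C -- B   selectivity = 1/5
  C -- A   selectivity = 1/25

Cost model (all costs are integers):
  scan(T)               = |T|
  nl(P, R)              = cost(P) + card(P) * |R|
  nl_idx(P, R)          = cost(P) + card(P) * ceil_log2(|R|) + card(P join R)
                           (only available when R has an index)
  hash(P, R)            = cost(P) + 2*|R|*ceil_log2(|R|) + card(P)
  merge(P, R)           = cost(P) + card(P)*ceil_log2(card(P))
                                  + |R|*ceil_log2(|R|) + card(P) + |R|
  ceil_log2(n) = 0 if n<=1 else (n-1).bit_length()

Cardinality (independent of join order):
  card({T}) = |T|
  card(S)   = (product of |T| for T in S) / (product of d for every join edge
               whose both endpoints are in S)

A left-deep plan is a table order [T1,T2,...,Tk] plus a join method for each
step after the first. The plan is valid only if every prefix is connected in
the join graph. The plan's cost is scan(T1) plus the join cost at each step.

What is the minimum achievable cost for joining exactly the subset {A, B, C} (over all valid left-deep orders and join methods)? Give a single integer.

Selinger DP over subsets of {A,B,C}:
  {C}: scan cost=100, card=100
  {B}: scan cost=20, card=20
  {A}: scan cost=200, card=200
  {BC}: card=400; try (B,hash)→400, (C,nl_idx)→560, (C,merge)→940, (B,nl_idx)→1000, (B,merge)→1020, (C,hash)→1440 …(+2); best=400 via (B,hash)
  {AC}: card=800; try (A,nl_idx)→1700, (C,hash)→1800, (C,nl_idx)→2400, (A,merge)→2700, (C,merge)→2800, (A,hash)→3400 …(+2); best=1700 via (A,nl_idx)
  {ABC}: card=3200; try (B,hash)→2700, (A,hash)→4000, (A,merge)→6200, (A,nl_idx)→6800, (B,nl_idx)→8900, (B,merge)→10620 …(+2); best=2700 via (B,hash)

2700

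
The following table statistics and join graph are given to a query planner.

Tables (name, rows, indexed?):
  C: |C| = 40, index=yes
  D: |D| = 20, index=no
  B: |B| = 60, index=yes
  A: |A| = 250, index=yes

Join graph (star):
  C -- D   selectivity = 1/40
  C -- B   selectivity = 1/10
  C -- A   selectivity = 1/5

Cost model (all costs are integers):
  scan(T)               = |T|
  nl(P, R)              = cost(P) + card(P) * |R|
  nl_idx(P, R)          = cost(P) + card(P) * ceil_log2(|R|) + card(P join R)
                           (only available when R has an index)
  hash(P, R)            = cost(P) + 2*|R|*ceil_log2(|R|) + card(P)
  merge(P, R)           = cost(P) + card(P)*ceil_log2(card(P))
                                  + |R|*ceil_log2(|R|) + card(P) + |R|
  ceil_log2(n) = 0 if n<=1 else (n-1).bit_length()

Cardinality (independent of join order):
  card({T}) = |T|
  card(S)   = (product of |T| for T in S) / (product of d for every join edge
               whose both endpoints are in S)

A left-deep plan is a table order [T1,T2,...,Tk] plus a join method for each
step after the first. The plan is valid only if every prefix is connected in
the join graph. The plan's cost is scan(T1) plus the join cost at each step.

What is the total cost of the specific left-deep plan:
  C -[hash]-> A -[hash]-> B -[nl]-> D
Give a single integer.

246800

step 1: scan C: cost=40, card=40
step 2: join A via hash
    card(P join A) = 40*250/(5) = 2000
    cost = 40 + 2*250*8 + 40 = 4080
step 3: join B via hash
    card(P join B) = 2000*60/(10) = 12000
    cost = 4080 + 2*60*6 + 2000 = 6800
step 4: join D via nl
    card(P join D) = 12000*20/(40) = 6000
    cost = 6800 + 12000*20 = 246800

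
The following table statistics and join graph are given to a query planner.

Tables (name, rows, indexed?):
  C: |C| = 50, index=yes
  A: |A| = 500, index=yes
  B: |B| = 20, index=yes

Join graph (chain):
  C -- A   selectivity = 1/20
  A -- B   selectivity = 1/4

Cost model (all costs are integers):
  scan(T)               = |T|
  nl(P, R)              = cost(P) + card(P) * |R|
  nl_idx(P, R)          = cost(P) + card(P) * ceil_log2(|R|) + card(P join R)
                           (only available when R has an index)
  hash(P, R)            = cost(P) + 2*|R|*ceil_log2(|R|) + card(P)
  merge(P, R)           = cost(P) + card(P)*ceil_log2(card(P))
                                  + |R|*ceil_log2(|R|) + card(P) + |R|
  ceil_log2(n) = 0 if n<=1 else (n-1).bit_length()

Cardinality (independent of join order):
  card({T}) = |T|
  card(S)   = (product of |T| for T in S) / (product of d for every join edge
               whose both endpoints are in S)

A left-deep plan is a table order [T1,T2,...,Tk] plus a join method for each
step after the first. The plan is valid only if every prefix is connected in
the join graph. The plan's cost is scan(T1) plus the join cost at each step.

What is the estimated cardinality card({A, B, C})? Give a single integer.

Tables in S: A(500), B(20), C(50)
Edges inside S: C-A(d=20), A-B(d=4)
numerator = 500 * 20 * 50 = 500000
denominator = 20 * 4 = 80
card(S) = 500000 / 80 = 6250

6250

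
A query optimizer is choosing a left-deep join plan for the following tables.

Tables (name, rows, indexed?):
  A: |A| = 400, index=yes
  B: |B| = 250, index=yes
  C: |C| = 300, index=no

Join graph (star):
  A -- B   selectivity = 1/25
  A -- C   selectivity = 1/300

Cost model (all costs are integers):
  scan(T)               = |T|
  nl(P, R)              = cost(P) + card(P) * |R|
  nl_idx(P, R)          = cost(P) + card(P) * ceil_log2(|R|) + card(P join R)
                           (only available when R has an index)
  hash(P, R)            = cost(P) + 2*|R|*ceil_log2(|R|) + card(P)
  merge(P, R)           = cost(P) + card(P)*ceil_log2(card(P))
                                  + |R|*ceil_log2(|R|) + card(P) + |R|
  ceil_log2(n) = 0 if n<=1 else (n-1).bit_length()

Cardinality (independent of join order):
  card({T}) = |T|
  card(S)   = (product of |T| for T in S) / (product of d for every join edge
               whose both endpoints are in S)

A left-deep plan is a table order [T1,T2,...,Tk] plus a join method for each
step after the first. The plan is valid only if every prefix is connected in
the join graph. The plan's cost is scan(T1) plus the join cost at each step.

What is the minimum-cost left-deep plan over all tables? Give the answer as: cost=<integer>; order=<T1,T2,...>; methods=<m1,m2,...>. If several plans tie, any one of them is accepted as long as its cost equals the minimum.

Selinger DP (subsets sized 1..n):
  {A}: scan cost=400, card=400
  {B}: scan cost=250, card=250
  {C}: scan cost=300, card=300
  {AB}: card=4000; try (B,hash)→4800, (A,merge)→6500, (A,nl_idx)→6500, (B,merge)→6650, (B,nl_idx)→7600, (A,hash)→7700 …(+2); best=4800 via (B,hash)
  {AC}: card=400; try (A,nl_idx)→3400, (C,hash)→6200, (A,merge)→7300, (C,merge)→7400, (A,hash)→7800, (A,nl)→120300 …(+1); best=3400 via (A,nl_idx)
  {ABC}: card=4000; try (B,hash)→7800, (B,merge)→9650, (B,nl_idx)→10600, (C,hash)→14200, (C,merge)→59800, (B,nl)→103400 …(+1); best=7800 via (B,hash)

cost=7800; order=C,A,B; methods=nl_idx,hash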